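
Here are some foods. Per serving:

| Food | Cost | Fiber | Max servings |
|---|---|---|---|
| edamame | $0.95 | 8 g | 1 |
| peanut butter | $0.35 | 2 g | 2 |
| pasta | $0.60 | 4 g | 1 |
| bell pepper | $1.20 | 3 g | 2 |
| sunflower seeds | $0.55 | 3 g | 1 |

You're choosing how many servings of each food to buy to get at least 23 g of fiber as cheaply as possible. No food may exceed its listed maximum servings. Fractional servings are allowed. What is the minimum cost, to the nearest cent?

Cost per g of fiber: edamame $0.1187, pasta $0.1500, peanut butter $0.1750, sunflower seeds $0.1833, bell pepper $0.4000.
Take 1 serving of edamame: +8.0 g fiber for $0.95 (total $0.95, still need 15.0 g).
Take 1 serving of pasta: +4.0 g fiber for $0.60 (total $1.55, still need 11.0 g).
Take 2 servings of peanut butter: +4.0 g fiber for $0.70 (total $2.25, still need 7.0 g).
Take 1 serving of sunflower seeds: +3.0 g fiber for $0.55 (total $2.80, still need 4.0 g).
Take 1.333 servings of bell pepper: +4.0 g fiber for $1.60 (total $4.40, still need 0.0 g).
Greedy by cheapest-per-g is optimal for a single linear constraint, so the minimum cost is $4.40.

$4.40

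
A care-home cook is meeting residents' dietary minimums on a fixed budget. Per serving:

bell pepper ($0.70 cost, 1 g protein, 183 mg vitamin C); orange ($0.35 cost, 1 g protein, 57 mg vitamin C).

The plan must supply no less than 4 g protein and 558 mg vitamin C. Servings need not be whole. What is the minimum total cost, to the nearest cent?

Check every corner: each single food scaled to meet both minima, and each pair solved so both constraints bind.
bell pepper only: max(4/1, 558/183) = 4 servings → $2.80.
orange only: max(4/1, 558/57) = 9.789 servings → $3.43.
bell pepper + orange with both tight: 2.619 servings and 1.381 servings → $2.32.
So the least-cost plan costs $2.32.

$2.32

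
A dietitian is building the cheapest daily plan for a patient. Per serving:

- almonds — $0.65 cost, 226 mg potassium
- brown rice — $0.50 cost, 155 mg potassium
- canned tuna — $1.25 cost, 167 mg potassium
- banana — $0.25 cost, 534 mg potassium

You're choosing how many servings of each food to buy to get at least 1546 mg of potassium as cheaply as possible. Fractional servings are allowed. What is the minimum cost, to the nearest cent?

$0.72

Cost per mg of potassium: banana $0.0005, almonds $0.0029, brown rice $0.0032, canned tuna $0.0075.
With no serving limits, use only banana: 1546 mg / 534 mg = 2.895 servings × $0.25 = $0.72.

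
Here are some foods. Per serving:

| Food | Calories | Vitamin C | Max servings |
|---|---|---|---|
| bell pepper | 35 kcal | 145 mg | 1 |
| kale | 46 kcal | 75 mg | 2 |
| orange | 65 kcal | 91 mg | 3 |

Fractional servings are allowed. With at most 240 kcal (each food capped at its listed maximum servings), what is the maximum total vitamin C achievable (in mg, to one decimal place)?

Vitamin C per kcal: bell pepper 4.143, kale 1.63, orange 1.4.
Take 1 serving of bell pepper: uses 35 kcal, +145.0 mg vitamin C (running total 145.0 mg).
Take 2 servings of kale: uses 92 kcal, +150.0 mg vitamin C (running total 295.0 mg).
Take 1.738 servings of orange: uses 113 kcal, +158.2 mg vitamin C (running total 453.2 mg).
Greedy by best ratio exhausts the calories allowance optimally: 453.2 mg.

453.2 mg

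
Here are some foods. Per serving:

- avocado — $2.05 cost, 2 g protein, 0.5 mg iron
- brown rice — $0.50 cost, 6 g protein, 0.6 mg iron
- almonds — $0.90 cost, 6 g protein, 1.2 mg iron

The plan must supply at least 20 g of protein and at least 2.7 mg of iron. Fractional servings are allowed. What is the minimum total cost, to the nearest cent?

avocado only: max(20/2, 2.7/0.5) = 10 servings → $20.50.
brown rice only: max(20/6, 2.7/0.6) = 4.5 servings → $2.25.
almonds only: max(20/6, 2.7/1.2) = 3.333 servings → $3.00.
avocado + brown rice with both tight: 2.333 servings and 2.556 servings → $6.06.
avocado + almonds: the both-tight solution has a negative serving — not a feasible corner.
brown rice + almonds with both tight: 2.167 servings and 1.167 servings → $2.13.
So the least-cost plan costs $2.13.

$2.13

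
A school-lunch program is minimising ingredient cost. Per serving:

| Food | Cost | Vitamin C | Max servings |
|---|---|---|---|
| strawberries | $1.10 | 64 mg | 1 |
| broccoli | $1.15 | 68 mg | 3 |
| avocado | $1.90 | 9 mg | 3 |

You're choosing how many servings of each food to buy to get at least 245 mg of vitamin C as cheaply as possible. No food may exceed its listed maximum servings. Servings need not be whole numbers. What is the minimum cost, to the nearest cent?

Cost per mg of vitamin C: broccoli $0.0169, strawberries $0.0172, avocado $0.2111.
Take 3 servings of broccoli: +204.0 mg vitamin C for $3.45 (total $3.45, still need 41.0 mg).
Take 0.6406 servings of strawberries: +41.0 mg vitamin C for $0.70 (total $4.15, still need 0.0 mg).
Greedy by cheapest-per-mg is optimal for a single linear constraint, so the minimum cost is $4.15.

$4.15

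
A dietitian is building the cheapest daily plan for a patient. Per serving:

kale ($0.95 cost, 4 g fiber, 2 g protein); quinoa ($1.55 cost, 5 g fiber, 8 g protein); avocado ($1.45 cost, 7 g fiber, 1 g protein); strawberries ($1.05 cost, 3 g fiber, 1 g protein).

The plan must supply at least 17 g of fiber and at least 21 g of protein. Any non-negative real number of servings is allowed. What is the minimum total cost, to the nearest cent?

$4.83

kale only: max(17/4, 21/2) = 10.5 servings → $9.97.
quinoa only: max(17/5, 21/8) = 3.4 servings → $5.27.
avocado only: max(17/7, 21/1) = 21 servings → $30.45.
strawberries only: max(17/3, 21/1) = 21 servings → $22.05.
kale + quinoa with both tight: 1.409 servings and 2.273 servings → $4.86.
kale + avocado with both targets exact would need a negative amount; discard.
kale + strawberries: intersection lies outside the first quadrant.
quinoa + avocado with both tight: 2.549 servings and 0.6078 servings → $4.83.
quinoa + strawberries with both tight: 2.421 servings and 1.632 servings → $5.47.
avocado + strawberries: the both-tight solution has a negative serving — not a feasible corner.
So the least-cost plan costs $4.83.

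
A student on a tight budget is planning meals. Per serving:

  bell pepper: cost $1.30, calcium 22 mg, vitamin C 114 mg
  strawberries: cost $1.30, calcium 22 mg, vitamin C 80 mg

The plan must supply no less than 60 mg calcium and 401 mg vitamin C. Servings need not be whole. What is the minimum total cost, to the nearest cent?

$4.57

For a min-cost LP with two ≥-constraints, a basic feasible solution has at most two positive variables.
bell pepper only: max(60/22, 401/114) = 3.518 servings → $4.57.
strawberries only: max(60/22, 401/80) = 5.013 servings → $6.52.
bell pepper + strawberries: intersection lies outside the first quadrant.
So the least-cost plan costs $4.57.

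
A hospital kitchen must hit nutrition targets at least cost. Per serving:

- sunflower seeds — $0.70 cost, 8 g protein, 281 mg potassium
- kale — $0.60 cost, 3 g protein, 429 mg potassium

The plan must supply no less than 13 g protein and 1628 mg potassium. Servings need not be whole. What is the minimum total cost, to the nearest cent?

Compare the cost at each extreme point of the feasible region.
sunflower seeds only: max(13/8, 1628/281) = 5.794 servings → $4.06.
kale only: max(13/3, 1628/429) = 4.333 servings → $2.60.
sunflower seeds + kale with both tight: 0.2677 servings and 3.62 servings → $2.36.
Cheapest feasible corner: $2.36.

$2.36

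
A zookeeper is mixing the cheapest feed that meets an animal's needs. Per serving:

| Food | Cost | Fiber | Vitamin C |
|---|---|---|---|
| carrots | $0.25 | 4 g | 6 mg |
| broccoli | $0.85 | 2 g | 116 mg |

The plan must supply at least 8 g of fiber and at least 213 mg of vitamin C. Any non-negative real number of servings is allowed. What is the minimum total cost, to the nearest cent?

The cheapest plan sits at a corner of the feasible region — with two constraints it uses at most two foods.
carrots only: max(8/4, 213/6) = 35.5 servings → $8.88.
broccoli only: max(8/2, 213/116) = 4 servings → $3.40.
carrots + broccoli with both tight: 1.111 servings and 1.779 servings → $1.79.
The minimum over all feasible corners is $1.79.

$1.79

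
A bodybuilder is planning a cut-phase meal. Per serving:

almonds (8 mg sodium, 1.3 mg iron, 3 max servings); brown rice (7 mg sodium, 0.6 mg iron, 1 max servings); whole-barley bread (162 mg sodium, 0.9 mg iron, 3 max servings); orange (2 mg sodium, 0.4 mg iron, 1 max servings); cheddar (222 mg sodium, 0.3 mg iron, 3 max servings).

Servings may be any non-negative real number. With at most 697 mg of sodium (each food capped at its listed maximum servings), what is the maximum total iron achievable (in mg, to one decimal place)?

Iron per mg sodium: orange 0.2, almonds 0.1625, brown rice 0.08571, whole-barley bread 0.005556, cheddar 0.001351.
Take 1 serving of orange: uses 2 mg sodium, +0.4 mg iron (running total 0.4 mg).
Take 3 servings of almonds: uses 24 mg sodium, +3.9 mg iron (running total 4.3 mg).
Take 1 serving of brown rice: uses 7 mg sodium, +0.6 mg iron (running total 4.9 mg).
Take 3 servings of whole-barley bread: uses 486 mg sodium, +2.7 mg iron (running total 7.6 mg).
Take 0.8018 servings of cheddar: uses 178 mg sodium, +0.2 mg iron (running total 7.8 mg).
Filling greedily by iron-per-mg sodium is optimal for one linear limit, giving 7.8 mg.

7.8 mg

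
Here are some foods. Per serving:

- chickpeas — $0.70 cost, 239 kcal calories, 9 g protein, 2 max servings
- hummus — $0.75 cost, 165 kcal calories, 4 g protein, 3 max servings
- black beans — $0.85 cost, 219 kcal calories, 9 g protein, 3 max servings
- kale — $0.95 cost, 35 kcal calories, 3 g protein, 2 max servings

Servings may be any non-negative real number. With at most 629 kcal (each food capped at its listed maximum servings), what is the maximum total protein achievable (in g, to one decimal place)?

29.0 g

Protein per kcal: kale 0.08571, black beans 0.0411, chickpeas 0.03766, hummus 0.02424.
Take 2 servings of kale: uses 70 kcal, +6.0 g protein (running total 6.0 g).
Take 2.553 servings of black beans: uses 559 kcal, +23.0 g protein (running total 29.0 g).
Filling greedily by protein-per-kcal is optimal for one linear limit, giving 29.0 g.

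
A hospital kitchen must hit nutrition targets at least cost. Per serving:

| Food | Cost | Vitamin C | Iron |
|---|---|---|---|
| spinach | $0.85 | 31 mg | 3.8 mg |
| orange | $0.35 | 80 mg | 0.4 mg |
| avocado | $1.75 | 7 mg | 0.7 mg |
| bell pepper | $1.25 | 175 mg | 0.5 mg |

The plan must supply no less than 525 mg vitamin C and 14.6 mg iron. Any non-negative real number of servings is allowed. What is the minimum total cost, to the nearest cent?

The cheapest plan sits at a corner of the feasible region — with two constraints it uses at most two foods.
spinach only: max(525/31, 14.6/3.8) = 16.94 servings → $14.40.
orange only: max(525/80, 14.6/0.4) = 36.5 servings → $12.78.
avocado only: max(525/7, 14.6/0.7) = 75 servings → $131.25.
bell pepper only: max(525/175, 14.6/0.5) = 29.2 servings → $36.50.
spinach + orange with both tight: 3.285 servings and 5.289 servings → $4.64.
spinach + avocado: intersection lies outside the first quadrant.
spinach + bell pepper with both tight: 3.53 servings and 2.375 servings → $5.97.
orange + avocado with both tight: 4.987 servings and 18.01 servings → $33.26.
orange + bell pepper: intersection lies outside the first quadrant.
avocado + bell pepper with both tight: 19.26 servings and 2.229 servings → $36.50.
So the least-cost plan costs $4.64.

$4.64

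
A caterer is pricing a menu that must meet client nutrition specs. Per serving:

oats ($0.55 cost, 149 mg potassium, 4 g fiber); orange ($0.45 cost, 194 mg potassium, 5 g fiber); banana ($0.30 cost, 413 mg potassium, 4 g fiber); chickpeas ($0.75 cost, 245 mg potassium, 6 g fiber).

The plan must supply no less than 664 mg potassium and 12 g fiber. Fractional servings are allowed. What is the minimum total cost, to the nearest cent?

$0.90

Two binding constraints pin down two serving amounts, so the optimal mix uses at most two foods. The candidates are each food alone (scaled to the tighter of potassium/fiber) and each pair with both constraints tight.
oats only: max(664/149, 12/4) = 4.456 servings → $2.45.
orange only: max(664/194, 12/5) = 3.423 servings → $1.54.
banana only: max(664/413, 12/4) = 3 servings → $0.90.
chickpeas only: max(664/245, 12/6) = 2.71 servings → $2.03.
oats + orange: the both-tight solution has a negative serving — not a feasible corner.
oats + banana with both tight: 2.178 servings and 0.822 servings → $1.44.
oats + chickpeas: intersection lies outside the first quadrant.
orange + banana with both tight: 1.784 servings and 0.7696 servings → $1.03.
orange + chickpeas: the both-tight solution has a negative serving — not a feasible corner.
banana + chickpeas with both tight: 0.6969 servings and 1.535 servings → $1.36.
The minimum over all feasible corners is $0.90.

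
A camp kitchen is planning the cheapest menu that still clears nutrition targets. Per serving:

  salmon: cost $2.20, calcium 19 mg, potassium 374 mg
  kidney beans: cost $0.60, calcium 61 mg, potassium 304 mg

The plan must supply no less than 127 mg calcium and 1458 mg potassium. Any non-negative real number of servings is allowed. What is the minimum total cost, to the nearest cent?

At the optimum either one food covers both requirements or two foods hit both targets exactly; no other combination can be cheaper.
salmon only: max(127/19, 1458/374) = 6.684 servings → $14.71.
kidney beans only: max(127/61, 1458/304) = 4.796 servings → $2.88.
salmon + kidney beans with both tight: 2.954 servings and 1.162 servings → $7.20.
So the least-cost plan costs $2.88.

$2.88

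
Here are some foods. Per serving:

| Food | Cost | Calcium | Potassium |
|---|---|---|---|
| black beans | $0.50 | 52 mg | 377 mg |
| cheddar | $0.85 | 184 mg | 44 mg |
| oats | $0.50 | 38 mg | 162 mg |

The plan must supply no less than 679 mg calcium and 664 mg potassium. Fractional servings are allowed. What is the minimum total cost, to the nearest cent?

$3.49

black beans only: max(679/52, 664/377) = 13.06 servings → $6.53.
cheddar only: max(679/184, 664/44) = 15.09 servings → $12.83.
oats only: max(679/38, 664/162) = 17.87 servings → $8.93.
black beans + cheddar with both tight: 1.376 servings and 3.301 servings → $3.49.
black beans + oats with both targets exact would need a negative amount; discard.
cheddar + oats with both tight: 3.013 servings and 3.28 servings → $4.20.
The minimum over all feasible corners is $3.49.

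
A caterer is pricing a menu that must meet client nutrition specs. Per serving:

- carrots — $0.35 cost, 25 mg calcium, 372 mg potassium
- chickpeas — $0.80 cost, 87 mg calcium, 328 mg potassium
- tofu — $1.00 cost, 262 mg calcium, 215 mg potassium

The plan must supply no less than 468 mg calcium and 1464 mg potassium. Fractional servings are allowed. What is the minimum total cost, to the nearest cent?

For a min-cost LP with two ≥-constraints, a basic feasible solution has at most two positive variables.
carrots only: max(468/25, 1464/372) = 18.72 servings → $6.55.
chickpeas only: max(468/87, 1464/328) = 5.379 servings → $4.30.
tofu only: max(468/262, 1464/215) = 6.809 servings → $6.81.
carrots + chickpeas: intersection lies outside the first quadrant.
carrots + tofu with both tight: 3.073 servings and 1.493 servings → $2.57.
chickpeas + tofu with both tight: 4.209 servings and 0.3887 servings → $3.76.
So the least-cost plan costs $2.57.

$2.57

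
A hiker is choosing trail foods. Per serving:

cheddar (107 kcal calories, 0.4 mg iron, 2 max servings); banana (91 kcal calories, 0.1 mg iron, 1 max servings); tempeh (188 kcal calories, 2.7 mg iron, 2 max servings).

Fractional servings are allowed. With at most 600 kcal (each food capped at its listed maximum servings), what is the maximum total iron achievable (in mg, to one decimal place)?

Iron per kcal: tempeh 0.01436, cheddar 0.003738, banana 0.001099.
Take 2 servings of tempeh: uses 376 kcal, +5.4 mg iron (running total 5.4 mg).
Take 2 servings of cheddar: uses 214 kcal, +0.8 mg iron (running total 6.2 mg).
Take 0.1099 servings of banana: uses 10 kcal, +0.0 mg iron (running total 6.2 mg).
Greedy by best ratio exhausts the calories allowance optimally: 6.2 mg.

6.2 mg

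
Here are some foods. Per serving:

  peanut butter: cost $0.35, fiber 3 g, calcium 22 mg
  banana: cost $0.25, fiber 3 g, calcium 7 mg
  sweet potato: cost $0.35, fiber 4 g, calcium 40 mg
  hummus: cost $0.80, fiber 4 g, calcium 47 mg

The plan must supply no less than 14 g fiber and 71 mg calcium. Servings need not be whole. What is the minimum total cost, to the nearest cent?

$1.19

With two linear requirements the optimum uses one or two foods; enumerate the corners.
peanut butter only: max(14/3, 71/22) = 4.667 servings → $1.63.
banana only: max(14/3, 71/7) = 10.14 servings → $2.54.
sweet potato only: max(14/4, 71/40) = 3.5 servings → $1.23.
hummus only: max(14/4, 71/47) = 3.5 servings → $2.80.
peanut butter + banana with both tight: 2.556 servings and 2.111 servings → $1.42.
peanut butter + sweet potato: intersection lies outside the first quadrant.
peanut butter + hummus: the both-tight solution has a negative serving — not a feasible corner.
banana + sweet potato with both tight: 3 servings and 1.25 servings → $1.19.
banana + hummus with both tight: 3.31 servings and 1.018 servings → $1.64.
sweet potato + hummus: the both-tight solution has a negative serving — not a feasible corner.
So the least-cost plan costs $1.19.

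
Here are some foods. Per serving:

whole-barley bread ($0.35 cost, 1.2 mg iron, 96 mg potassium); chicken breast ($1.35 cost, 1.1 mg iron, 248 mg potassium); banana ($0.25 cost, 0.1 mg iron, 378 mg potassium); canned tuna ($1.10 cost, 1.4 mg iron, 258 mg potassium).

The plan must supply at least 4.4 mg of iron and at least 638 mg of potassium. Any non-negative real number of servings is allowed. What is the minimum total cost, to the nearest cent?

With two linear requirements the optimum uses one or two foods; enumerate the corners.
whole-barley bread only: max(4.4/1.2, 638/96) = 6.646 servings → $2.33.
chicken breast only: max(4.4/1.1, 638/248) = 4 servings → $5.40.
banana only: max(4.4/0.1, 638/378) = 44 servings → $11.00.
canned tuna only: max(4.4/1.4, 638/258) = 3.143 servings → $3.46.
whole-barley bread + chicken breast with both tight: 2.028 servings and 1.788 servings → $3.12.
whole-barley bread + banana with both tight: 3.602 servings and 0.773 servings → $1.45.
whole-barley bread + canned tuna with both tight: 1.381 servings and 1.959 servings → $2.64.
chicken breast + banana: the both-tight solution has a negative serving — not a feasible corner.
chicken breast + canned tuna: the both-tight solution has a negative serving — not a feasible corner.
banana + canned tuna with both targets exact would need a negative amount; discard.
The minimum over all feasible corners is $1.45.

$1.45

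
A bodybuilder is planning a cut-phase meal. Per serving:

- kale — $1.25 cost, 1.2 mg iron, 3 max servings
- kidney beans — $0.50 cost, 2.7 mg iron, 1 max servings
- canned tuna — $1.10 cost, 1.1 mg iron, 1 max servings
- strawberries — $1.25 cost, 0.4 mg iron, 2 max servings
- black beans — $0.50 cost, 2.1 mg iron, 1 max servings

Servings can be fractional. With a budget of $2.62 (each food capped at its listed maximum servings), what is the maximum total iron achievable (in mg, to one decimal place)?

Iron per dollar: kidney beans 5.4, black beans 4.2, canned tuna 1, kale 0.96, strawberries 0.32.
Take 1 serving of kidney beans: spends $0.50, +2.7 mg iron (running total 2.7 mg).
Take 1 serving of black beans: spends $0.50, +2.1 mg iron (running total 4.8 mg).
Take 1 serving of canned tuna: spends $1.10, +1.1 mg iron (running total 5.9 mg).
Take 0.416 servings of kale: spends $0.52, +0.5 mg iron (running total 6.4 mg).
Greedy by best ratio exhausts the cost allowance optimally: 6.4 mg.

6.4 mg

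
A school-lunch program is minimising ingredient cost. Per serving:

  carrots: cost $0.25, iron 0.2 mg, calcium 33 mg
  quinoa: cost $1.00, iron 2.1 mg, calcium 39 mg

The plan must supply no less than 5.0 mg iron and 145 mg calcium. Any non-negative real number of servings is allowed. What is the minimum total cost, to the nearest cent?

$2.66

This is a tiny linear program; its minimum lies at a vertex of the feasible set. List the vertices and price them.
carrots only: max(5.0/0.2, 145/33) = 25 servings → $6.25.
quinoa only: max(5.0/2.1, 145/39) = 3.718 servings → $3.72.
carrots + quinoa with both tight: 1.78 servings and 2.211 servings → $2.66.
The minimum over all feasible corners is $2.66.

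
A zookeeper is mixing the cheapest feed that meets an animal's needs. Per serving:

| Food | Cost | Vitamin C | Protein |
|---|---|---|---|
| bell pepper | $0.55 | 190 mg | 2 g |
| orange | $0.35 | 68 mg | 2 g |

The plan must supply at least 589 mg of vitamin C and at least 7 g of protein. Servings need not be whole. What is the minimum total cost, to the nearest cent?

Check every corner: each single food scaled to meet both minima, and each pair solved so both constraints bind.
bell pepper only: max(589/190, 7/2) = 3.5 servings → $1.93.
orange only: max(589/68, 7/2) = 8.662 servings → $3.03.
bell pepper + orange with both tight: 2.877 servings and 0.623 servings → $1.80.
So the least-cost plan costs $1.80.

$1.80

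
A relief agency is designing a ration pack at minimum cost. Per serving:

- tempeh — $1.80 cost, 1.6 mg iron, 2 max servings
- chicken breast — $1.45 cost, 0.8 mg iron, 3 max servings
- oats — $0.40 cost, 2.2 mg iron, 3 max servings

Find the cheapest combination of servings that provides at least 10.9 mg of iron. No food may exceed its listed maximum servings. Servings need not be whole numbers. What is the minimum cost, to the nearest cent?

Cost per mg of iron: oats $0.1818, tempeh $1.1250, chicken breast $1.8125.
Take 3 servings of oats: +6.6 mg iron for $1.20 (total $1.20, still need 4.3 mg).
Take 2 servings of tempeh: +3.2 mg iron for $3.60 (total $4.80, still need 1.1 mg).
Take 1.375 servings of chicken breast: +1.1 mg iron for $1.99 (total $6.79, still need 0.0 mg).
Greedy by cheapest-per-mg is optimal for a single linear constraint, so the minimum cost is $6.79.

$6.79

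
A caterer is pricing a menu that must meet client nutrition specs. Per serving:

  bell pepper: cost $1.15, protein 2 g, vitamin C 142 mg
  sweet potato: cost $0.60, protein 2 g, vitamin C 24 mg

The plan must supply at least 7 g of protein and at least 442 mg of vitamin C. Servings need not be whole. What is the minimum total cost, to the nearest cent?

Minimising a linear cost over {protein ≥ 7, vitamin C ≥ 442, servings ≥ 0} — the optimum is at a vertex, using one or two foods.
bell pepper only: max(7/2, 442/142) = 3.5 servings → $4.03.
sweet potato only: max(7/2, 442/24) = 18.42 servings → $11.05.
bell pepper + sweet potato with both tight: 3.034 servings and 0.4661 servings → $3.77.
Cheapest feasible corner: $3.77.

$3.77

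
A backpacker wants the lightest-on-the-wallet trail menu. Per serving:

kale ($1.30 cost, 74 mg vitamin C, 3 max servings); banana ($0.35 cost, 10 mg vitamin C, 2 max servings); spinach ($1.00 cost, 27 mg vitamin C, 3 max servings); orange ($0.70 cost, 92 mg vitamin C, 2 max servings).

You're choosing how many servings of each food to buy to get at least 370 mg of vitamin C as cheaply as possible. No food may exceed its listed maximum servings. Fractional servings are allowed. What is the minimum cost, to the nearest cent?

Cost per mg of vitamin C: orange $0.0076, kale $0.0176, banana $0.0350, spinach $0.0370.
Take 2 servings of orange: +184.0 mg vitamin C for $1.40 (total $1.40, still need 186.0 mg).
Take 2.514 servings of kale: +186.0 mg vitamin C for $3.27 (total $4.67, still need 0.0 mg).
Greedy by cheapest-per-mg is optimal for a single linear constraint, so the minimum cost is $4.67.

$4.67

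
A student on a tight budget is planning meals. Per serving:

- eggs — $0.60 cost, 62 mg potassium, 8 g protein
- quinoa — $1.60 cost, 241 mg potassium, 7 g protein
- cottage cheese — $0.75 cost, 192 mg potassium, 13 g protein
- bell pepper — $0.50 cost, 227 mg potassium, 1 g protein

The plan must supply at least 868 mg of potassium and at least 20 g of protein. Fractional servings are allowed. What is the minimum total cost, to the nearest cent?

$2.35

This is a tiny linear program; its minimum lies at a vertex of the feasible set. List the vertices and price them.
eggs only: max(868/62, 20/8) = 14 servings → $8.40.
quinoa only: max(868/241, 20/7) = 3.602 servings → $5.76.
cottage cheese only: max(868/192, 20/13) = 4.521 servings → $3.39.
bell pepper only: max(868/227, 20/1) = 20 servings → $10.00.
eggs + quinoa: the both-tight solution has a negative serving — not a feasible corner.
eggs + cottage cheese with both targets exact would need a negative amount; discard.
eggs + bell pepper with both tight: 2.094 servings and 3.252 servings → $2.88.
quinoa + cottage cheese with both targets exact would need a negative amount; discard.
quinoa + bell pepper with both tight: 2.724 servings and 0.9318 servings → $4.82.
cottage cheese + bell pepper with both tight: 1.331 servings and 2.698 servings → $2.35.
The minimum over all feasible corners is $2.35.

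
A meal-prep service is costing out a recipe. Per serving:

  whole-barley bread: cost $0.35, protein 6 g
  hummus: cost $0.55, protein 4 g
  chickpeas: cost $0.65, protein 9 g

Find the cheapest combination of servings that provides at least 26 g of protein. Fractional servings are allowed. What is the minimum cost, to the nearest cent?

Cost per g of protein: whole-barley bread $0.0583, chickpeas $0.0722, hummus $0.1375.
With no serving limits, use only whole-barley bread: 26 g / 6 g = 4.333 servings × $0.35 = $1.52.

$1.52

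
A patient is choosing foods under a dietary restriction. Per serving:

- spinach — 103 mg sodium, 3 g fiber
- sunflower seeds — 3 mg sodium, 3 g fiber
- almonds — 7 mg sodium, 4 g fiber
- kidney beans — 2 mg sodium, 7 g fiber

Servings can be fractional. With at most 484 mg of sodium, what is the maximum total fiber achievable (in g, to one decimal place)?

Fiber per mg sodium: kidney beans 3.5, sunflower seeds 1, almonds 0.5714, spinach 0.02913.
With no serving limits, spend the whole sodium allowance on kidney beans: 484 mg / 2 mg × 7 g = 1694.0 g.

1694.0 g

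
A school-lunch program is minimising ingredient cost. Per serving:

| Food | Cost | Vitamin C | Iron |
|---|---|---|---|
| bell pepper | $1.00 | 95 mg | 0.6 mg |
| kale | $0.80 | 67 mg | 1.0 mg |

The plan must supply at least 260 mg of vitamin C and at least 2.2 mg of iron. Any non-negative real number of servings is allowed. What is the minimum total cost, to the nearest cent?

$2.83

Two binding constraints pin down two serving amounts, so the optimal mix uses at most two foods. The candidates are each food alone (scaled to the tighter of vitamin C/iron) and each pair with both constraints tight.
bell pepper only: max(260/95, 2.2/0.6) = 3.667 servings → $3.67.
kale only: max(260/67, 2.2/1.0) = 3.881 servings → $3.10.
bell pepper + kale with both tight: 2.055 servings and 0.9672 servings → $2.83.
Cheapest feasible corner: $2.83.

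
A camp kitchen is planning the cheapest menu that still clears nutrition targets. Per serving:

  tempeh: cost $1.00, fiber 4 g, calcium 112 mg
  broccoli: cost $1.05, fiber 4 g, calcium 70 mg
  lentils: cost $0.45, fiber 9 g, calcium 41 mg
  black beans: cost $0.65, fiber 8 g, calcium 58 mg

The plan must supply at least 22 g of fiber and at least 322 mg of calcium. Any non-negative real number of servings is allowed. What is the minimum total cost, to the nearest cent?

Check every corner: each single food scaled to meet both minima, and each pair solved so both constraints bind.
tempeh only: max(22/4, 322/112) = 5.5 servings → $5.50.
broccoli only: max(22/4, 322/70) = 5.5 servings → $5.78.
lentils only: max(22/9, 322/41) = 7.854 servings → $3.53.
black beans only: max(22/8, 322/58) = 5.552 servings → $3.61.
tempeh + broccoli: intersection lies outside the first quadrant.
tempeh + lentils with both tight: 2.365 servings and 1.393 servings → $2.99.
tempeh + black beans with both tight: 1.958 servings and 1.771 servings → $3.11.
broccoli + lentils with both tight: 4.283 servings and 0.5408 servings → $4.74.
broccoli + black beans with both tight: 3.963 servings and 0.7683 servings → $4.66.
lentils + black beans: intersection lies outside the first quadrant.
So the least-cost plan costs $2.99.

$2.99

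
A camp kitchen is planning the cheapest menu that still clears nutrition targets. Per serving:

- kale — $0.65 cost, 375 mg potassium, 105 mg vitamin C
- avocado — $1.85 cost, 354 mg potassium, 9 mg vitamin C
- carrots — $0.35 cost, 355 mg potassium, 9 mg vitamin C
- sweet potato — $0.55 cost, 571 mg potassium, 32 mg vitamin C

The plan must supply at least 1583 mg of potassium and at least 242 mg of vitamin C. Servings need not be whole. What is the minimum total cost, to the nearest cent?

$2.05

A basic optimal solution has at most two foods positive. Try each food alone and each pair with both targets met exactly.
kale only: max(1583/375, 242/105) = 4.221 servings → $2.74.
avocado only: max(1583/354, 242/9) = 26.89 servings → $49.74.
carrots only: max(1583/355, 242/9) = 26.89 servings → $9.41.
sweet potato only: max(1583/571, 242/32) = 7.562 servings → $4.16.
kale + avocado with both tight: 2.113 servings and 2.233 servings → $5.50.
kale + carrots with both tight: 2.114 servings and 2.226 servings → $2.15.
kale + sweet potato with both tight: 1.825 servings and 1.574 servings → $2.05.
avocado + carrots: intersection lies outside the first quadrant.
avocado + sweet potato: intersection lies outside the first quadrant.
carrots + sweet potato: intersection lies outside the first quadrant.
So the least-cost plan costs $2.05.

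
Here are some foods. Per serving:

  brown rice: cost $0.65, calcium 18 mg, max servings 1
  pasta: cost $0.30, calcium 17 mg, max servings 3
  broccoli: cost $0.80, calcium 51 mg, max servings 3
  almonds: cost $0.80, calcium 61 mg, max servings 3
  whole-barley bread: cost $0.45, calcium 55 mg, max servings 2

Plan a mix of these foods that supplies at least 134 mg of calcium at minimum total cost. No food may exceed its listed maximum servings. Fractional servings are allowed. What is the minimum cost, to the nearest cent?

$1.21

Cost per mg of calcium: whole-barley bread $0.0082, almonds $0.0131, broccoli $0.0157, pasta $0.0176, brown rice $0.0361.
Take 2 servings of whole-barley bread: +110.0 mg calcium for $0.90 (total $0.90, still need 24.0 mg).
Take 0.3934 servings of almonds: +24.0 mg calcium for $0.31 (total $1.21, still need 0.0 mg).
Greedy by cheapest-per-mg is optimal for a single linear constraint, so the minimum cost is $1.21.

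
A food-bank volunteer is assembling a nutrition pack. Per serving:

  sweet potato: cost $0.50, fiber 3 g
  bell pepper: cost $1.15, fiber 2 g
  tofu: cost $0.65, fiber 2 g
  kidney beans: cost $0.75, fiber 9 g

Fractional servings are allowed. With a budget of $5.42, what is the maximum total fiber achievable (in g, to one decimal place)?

Fiber per dollar: kidney beans 12, sweet potato 6, tofu 3.077, bell pepper 1.739.
With no serving limits, spend the whole cost allowance on kidney beans: $5.42 / $0.75 × 9 g = 65.0 g.

65.0 g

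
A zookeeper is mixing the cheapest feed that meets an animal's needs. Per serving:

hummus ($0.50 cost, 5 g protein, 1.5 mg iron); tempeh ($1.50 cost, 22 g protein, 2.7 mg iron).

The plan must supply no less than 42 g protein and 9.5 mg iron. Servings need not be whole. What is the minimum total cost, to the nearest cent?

An LP optimum is at a vertex; with two nutrient constraints at most two foods are used. Check each candidate.
hummus only: max(42/5, 9.5/1.5) = 8.4 servings → $4.20.
tempeh only: max(42/22, 9.5/2.7) = 3.519 servings → $5.28.
hummus + tempeh with both tight: 4.903 servings and 0.7949 servings → $3.64.
Cheapest feasible corner: $3.64.

$3.64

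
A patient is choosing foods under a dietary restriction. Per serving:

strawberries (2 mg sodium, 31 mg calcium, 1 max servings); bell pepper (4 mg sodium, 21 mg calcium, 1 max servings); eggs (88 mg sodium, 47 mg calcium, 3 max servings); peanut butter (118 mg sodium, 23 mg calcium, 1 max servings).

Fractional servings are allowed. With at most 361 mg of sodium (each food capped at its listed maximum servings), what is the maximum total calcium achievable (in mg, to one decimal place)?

210.7 mg

Calcium per mg sodium: strawberries 15.5, bell pepper 5.25, eggs 0.5341, peanut butter 0.1949.
Take 1 serving of strawberries: uses 2 mg sodium, +31.0 mg calcium (running total 31.0 mg).
Take 1 serving of bell pepper: uses 4 mg sodium, +21.0 mg calcium (running total 52.0 mg).
Take 3 servings of eggs: uses 264 mg sodium, +141.0 mg calcium (running total 193.0 mg).
Take 0.7712 servings of peanut butter: uses 91 mg sodium, +17.7 mg calcium (running total 210.7 mg).
Greedy by best ratio exhausts the sodium allowance optimally: 210.7 mg.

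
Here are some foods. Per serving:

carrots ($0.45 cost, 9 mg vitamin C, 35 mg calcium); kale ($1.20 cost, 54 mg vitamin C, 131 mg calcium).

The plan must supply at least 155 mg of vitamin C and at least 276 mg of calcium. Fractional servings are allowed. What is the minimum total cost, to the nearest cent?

$3.44

Two binding constraints pin down two serving amounts, so the optimal mix uses at most two foods. The candidates are each food alone (scaled to the tighter of vitamin C/calcium) and each pair with both constraints tight.
carrots only: max(155/9, 276/35) = 17.22 servings → $7.75.
kale only: max(155/54, 276/131) = 2.87 servings → $3.44.
carrots + kale with both targets exact would need a negative amount; discard.
Cheapest feasible corner: $3.44.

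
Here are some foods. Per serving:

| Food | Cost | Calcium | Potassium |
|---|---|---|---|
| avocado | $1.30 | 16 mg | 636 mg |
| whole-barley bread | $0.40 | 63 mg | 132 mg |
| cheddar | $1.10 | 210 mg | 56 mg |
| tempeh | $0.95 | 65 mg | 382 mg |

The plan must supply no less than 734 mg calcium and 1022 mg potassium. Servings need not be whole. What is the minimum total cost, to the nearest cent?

$4.35

Check every corner: each single food scaled to meet both minima, and each pair solved so both constraints bind.
avocado only: max(734/16, 1022/636) = 45.88 servings → $59.64.
whole-barley bread only: max(734/63, 1022/132) = 11.65 servings → $4.66.
cheddar only: max(734/210, 1022/56) = 18.25 servings → $20.07.
tempeh only: max(734/65, 1022/382) = 11.29 servings → $10.73.
avocado + whole-barley bread: intersection lies outside the first quadrant.
avocado + cheddar with both tight: 1.308 servings and 3.396 servings → $5.44.
avocado + tempeh: intersection lies outside the first quadrant.
whole-barley bread + cheddar with both tight: 7.172 servings and 1.344 servings → $4.35.
whole-barley bread + tempeh with both targets exact would need a negative amount; discard.
cheddar + tempeh with both tight: 2.794 servings and 2.266 servings → $5.23.
The minimum over all feasible corners is $4.35.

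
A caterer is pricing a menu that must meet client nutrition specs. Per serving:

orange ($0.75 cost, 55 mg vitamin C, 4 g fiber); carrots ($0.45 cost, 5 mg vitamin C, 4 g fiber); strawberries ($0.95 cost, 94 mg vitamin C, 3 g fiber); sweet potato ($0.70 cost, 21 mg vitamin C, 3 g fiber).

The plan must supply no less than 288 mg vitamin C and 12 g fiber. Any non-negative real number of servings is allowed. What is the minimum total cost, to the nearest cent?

$3.15

orange only: max(288/55, 12/4) = 5.236 servings → $3.93.
carrots only: max(288/5, 12/4) = 57.6 servings → $25.92.
strawberries only: max(288/94, 12/3) = 4 servings → $3.80.
sweet potato only: max(288/21, 12/3) = 13.71 servings → $9.60.
orange + carrots: intersection lies outside the first quadrant.
orange + strawberries with both tight: 1.251 servings and 2.332 servings → $3.15.
orange + sweet potato: intersection lies outside the first quadrant.
carrots + strawberries with both tight: 0.7313 servings and 3.025 servings → $3.20.
carrots + sweet potato: intersection lies outside the first quadrant.
strawberries + sweet potato with both tight: 2.795 servings and 1.205 servings → $3.50.
The minimum over all feasible corners is $3.15.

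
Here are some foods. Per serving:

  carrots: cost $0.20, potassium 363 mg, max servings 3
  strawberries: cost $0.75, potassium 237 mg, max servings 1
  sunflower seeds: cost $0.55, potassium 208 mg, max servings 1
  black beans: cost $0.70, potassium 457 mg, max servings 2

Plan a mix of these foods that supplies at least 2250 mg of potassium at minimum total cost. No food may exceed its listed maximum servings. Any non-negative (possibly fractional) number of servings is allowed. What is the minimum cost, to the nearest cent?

Cost per mg of potassium: carrots $0.0006, black beans $0.0015, sunflower seeds $0.0026, strawberries $0.0032.
Take 3 servings of carrots: +1089.0 mg potassium for $0.60 (total $0.60, still need 1161.0 mg).
Take 2 servings of black beans: +914.0 mg potassium for $1.40 (total $2.00, still need 247.0 mg).
Take 1 serving of sunflower seeds: +208.0 mg potassium for $0.55 (total $2.55, still need 39.0 mg).
Take 0.1646 servings of strawberries: +39.0 mg potassium for $0.12 (total $2.67, still need 0.0 mg).
Filling from the cheapest source first is optimal under one linear minimum: $2.67.

$2.67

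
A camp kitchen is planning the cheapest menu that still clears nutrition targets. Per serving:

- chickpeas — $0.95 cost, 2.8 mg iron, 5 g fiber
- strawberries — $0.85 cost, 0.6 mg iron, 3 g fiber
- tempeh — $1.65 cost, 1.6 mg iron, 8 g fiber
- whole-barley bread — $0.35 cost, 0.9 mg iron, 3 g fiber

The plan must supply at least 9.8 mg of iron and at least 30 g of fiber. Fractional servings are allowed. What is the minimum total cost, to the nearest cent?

Compare the cost at each extreme point of the feasible region.
chickpeas only: max(9.8/2.8, 30/5) = 6 servings → $5.70.
strawberries only: max(9.8/0.6, 30/3) = 16.33 servings → $13.88.
tempeh only: max(9.8/1.6, 30/8) = 6.125 servings → $10.11.
whole-barley bread only: max(9.8/0.9, 30/3) = 10.89 servings → $3.81.
chickpeas + strawberries with both tight: 2.111 servings and 6.481 servings → $7.51.
chickpeas + tempeh with both tight: 2.111 servings and 2.431 servings → $6.02.
chickpeas + whole-barley bread with both tight: 0.6154 servings and 8.974 servings → $3.73.
strawberries + tempeh (both tight): parallel constraints — no distinct corner.
strawberries + whole-barley bread: the both-tight solution has a negative serving — not a feasible corner.
tempeh + whole-barley bread: intersection lies outside the first quadrant.
So the least-cost plan costs $3.73.

$3.73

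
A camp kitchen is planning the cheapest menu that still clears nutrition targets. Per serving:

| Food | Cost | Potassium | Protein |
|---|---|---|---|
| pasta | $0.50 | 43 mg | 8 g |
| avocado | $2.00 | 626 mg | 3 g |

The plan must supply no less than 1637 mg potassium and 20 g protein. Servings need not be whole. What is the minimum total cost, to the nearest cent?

$5.80

For a min-cost LP with two ≥-constraints, a basic feasible solution has at most two positive variables.
pasta only: max(1637/43, 20/8) = 38.07 servings → $19.03.
avocado only: max(1637/626, 20/3) = 6.667 servings → $13.33.
pasta + avocado with both tight: 1.56 servings and 2.508 servings → $5.80.
So the least-cost plan costs $5.80.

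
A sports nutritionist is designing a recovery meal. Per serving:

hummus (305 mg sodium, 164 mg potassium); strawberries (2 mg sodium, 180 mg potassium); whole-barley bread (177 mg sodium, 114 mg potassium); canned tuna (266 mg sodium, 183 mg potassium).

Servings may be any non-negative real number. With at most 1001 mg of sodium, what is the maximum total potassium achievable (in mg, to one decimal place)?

90090.0 mg

Potassium per mg sodium: strawberries 90, canned tuna 0.688, whole-barley bread 0.6441, hummus 0.5377.
With no serving limits, spend the whole sodium allowance on strawberries: 1001 mg / 2 mg × 180 mg = 90090.0 mg.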